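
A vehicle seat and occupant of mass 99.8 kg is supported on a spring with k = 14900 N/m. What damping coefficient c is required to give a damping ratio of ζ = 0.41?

c_c = 2√(k·m) = 2√(14900 × 99.8) = 2439 N·s/m.
c = ζ·c_c = 0.41 × 2439 = 999.9 N·s/m.

1000 N·s/m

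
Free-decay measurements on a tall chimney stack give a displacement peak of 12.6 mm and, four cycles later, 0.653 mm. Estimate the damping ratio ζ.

Logarithmic decrement δ = (1/n)·ln(x₀/x_n) = (1/4)·ln(12.6/0.653) = (1/4)·ln(19.30) = 0.7400.
ζ = δ/√(4π² + δ²) = 0.7400/√(39.48 + 0.548) = 0.7400/6.327 = 0.1170.

0.117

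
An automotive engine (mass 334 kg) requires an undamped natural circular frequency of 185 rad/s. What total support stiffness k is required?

k = m·ω_n² = 334 × 185.0² = 334 × 34220 = 11430000 N/m.

11400000 N/m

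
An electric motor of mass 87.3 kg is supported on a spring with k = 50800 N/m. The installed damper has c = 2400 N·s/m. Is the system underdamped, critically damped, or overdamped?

c_c = 2√(k·m) = 4212 N·s/m; ζ = c/c_c = 2400/4212 = 0.570.
Since ζ < 1 the system is underdamped.

underdamped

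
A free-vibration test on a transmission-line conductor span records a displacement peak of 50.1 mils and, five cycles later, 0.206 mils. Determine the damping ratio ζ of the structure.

0.172

Logarithmic decrement δ = (1/n)·ln(x₀/x_n) = (1/5)·ln(50.1/0.206) = (1/5)·ln(243.2) = 1.099.
ζ = δ/√(4π² + δ²) = 1.099/√(39.48 + 1.21) = 1.099/6.379 = 0.1723.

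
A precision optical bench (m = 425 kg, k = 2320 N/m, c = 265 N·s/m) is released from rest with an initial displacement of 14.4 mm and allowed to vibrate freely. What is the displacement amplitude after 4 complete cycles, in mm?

ζ = c/(2√(km)) = 265/(2√(2320 × 425)) = 265/1986 = 0.1334.
Logarithmic decrement δ = 2πζ/√(1 − ζ²) = 2π × 0.1334/√(1 − 0.0178) = 0.8460.
After n cycles, x_n/x₀ = e^(−nδ), so x_4 = 14.4 × e^(−4 × 0.8460) = 14.4 × 0.03391 = 0.4884 mm.

0.488 mm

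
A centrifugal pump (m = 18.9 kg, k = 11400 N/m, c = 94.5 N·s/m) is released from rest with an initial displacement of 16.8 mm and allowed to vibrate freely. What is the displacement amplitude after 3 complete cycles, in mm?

ζ = c/(2√(km)) = 94.5/(2√(11400 × 18.9)) = 94.5/928.4 = 0.1018.
Logarithmic decrement δ = 2πζ/√(1 − ζ²) = 2π × 0.1018/√(1 − 0.0104) = 0.6429.
After n cycles, x_n/x₀ = e^(−nδ), so x_3 = 16.8 × e^(−3 × 0.6429) = 16.8 × 0.1453 = 2.441 mm.

2.44 mm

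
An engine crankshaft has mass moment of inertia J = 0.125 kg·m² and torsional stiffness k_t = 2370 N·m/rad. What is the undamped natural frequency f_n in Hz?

ω_n = √(k_t/J) = √(2370/0.125) = √18960 = 137.7 rad/s.
f_n = ω_n/(2π) = 137.7/6.283 = 21.91 Hz.

21.9 Hz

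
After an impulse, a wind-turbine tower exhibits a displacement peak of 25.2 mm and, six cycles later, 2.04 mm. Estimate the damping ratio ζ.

0.0665

Logarithmic decrement δ = (1/n)·ln(x₀/x_n) = (1/6)·ln(25.2/2.04) = (1/6)·ln(12.35) = 0.4190.
ζ = δ/√(4π² + δ²) = 0.4190/√(39.48 + 0.176) = 0.4190/6.297 = 0.06654.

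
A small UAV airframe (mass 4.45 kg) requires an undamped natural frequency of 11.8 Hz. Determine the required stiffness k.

24500 N/m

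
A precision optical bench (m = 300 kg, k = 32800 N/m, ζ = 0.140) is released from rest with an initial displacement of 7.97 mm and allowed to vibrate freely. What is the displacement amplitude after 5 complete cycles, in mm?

0.0938 mm

Logarithmic decrement δ = 2πζ/√(1 − ζ²) = 2π × 0.1400/√(1 − 0.0196) = 0.8884.
After n cycles, x_n/x₀ = e^(−nδ), so x_5 = 7.97 × e^(−5 × 0.8884) = 7.97 × 0.01177 = 0.09383 mm.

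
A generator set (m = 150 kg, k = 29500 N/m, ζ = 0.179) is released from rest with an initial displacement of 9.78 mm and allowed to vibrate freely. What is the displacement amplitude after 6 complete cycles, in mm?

0.0103 mm

Logarithmic decrement δ = 2πζ/√(1 − ζ²) = 2π × 0.1790/√(1 − 0.0320) = 1.143.
After n cycles, x_n/x₀ = e^(−nδ), so x_6 = 9.78 × e^(−6 × 1.143) = 9.78 × 0.001050 = 0.01027 mm.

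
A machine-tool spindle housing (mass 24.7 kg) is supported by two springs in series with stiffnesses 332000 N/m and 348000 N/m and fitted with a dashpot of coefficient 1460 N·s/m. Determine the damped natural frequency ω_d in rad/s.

77.5 rad/s

Series springs: 1/k_eq = 1/332000 + 1/348000 = 5.886×10^-6, so k_eq = 169900 N/m.
ω_n = √(k_eq/m) = √(169900/24.7) = 82.94 rad/s.
Critical damping c_c = 2√(k_eq·m) = 2√(169900 × 24.7) = 4097 N·s/m, so ζ = c/c_c = 1460/4097 = 0.3563.
ω_d = ω_n√(1 − ζ²) = 82.94 × √(1 − 0.127) = 77.49 rad/s.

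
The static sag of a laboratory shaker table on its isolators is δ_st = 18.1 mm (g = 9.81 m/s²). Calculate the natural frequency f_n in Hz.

ω_n = √(g/δ_st) = √(9.81/0.0181) = √542.0 = 23.28 rad/s.
f_n = ω_n/(2π) = 23.28/6.283 = 3.705 Hz.

3.71 Hz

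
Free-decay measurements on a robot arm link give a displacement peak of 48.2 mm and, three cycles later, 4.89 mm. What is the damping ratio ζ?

Logarithmic decrement δ = (1/n)·ln(x₀/x_n) = (1/3)·ln(48.2/4.89) = (1/3)·ln(9.857) = 0.7627.
ζ = δ/√(4π² + δ²) = 0.7627/√(39.48 + 0.582) = 0.7627/6.329 = 0.1205.

0.121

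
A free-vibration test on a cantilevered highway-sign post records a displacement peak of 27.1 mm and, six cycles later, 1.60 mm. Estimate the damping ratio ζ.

0.0748

Logarithmic decrement δ = (1/n)·ln(x₀/x_n) = (1/6)·ln(27.1/1.60) = (1/6)·ln(16.94) = 0.4716.
ζ = δ/√(4π² + δ²) = 0.4716/√(39.48 + 0.222) = 0.4716/6.301 = 0.07485.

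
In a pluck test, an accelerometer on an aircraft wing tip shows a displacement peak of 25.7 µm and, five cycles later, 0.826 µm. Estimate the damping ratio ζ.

Logarithmic decrement δ = (1/n)·ln(x₀/x_n) = (1/5)·ln(25.7/0.826) = (1/5)·ln(31.11) = 0.6875.
ζ = δ/√(4π² + δ²) = 0.6875/√(39.48 + 0.473) = 0.6875/6.321 = 0.1088.

0.109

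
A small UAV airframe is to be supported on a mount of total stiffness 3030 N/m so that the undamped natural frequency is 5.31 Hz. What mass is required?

2.72 kg

ω_n = 2πf_n = 2π × 5.31 = 33.36 rad/s.
m = k/ω_n² = 3030/33.36² = 3030/1113 = 2.722 kg.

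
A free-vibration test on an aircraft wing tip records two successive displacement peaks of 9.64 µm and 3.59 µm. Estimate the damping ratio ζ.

Logarithmic decrement δ = (1/n)·ln(x₀/x_n) = (1/1)·ln(9.64/3.59) = (1/1)·ln(2.685) = 0.9878.
ζ = δ/√(4π² + δ²) = 0.9878/√(39.48 + 0.976) = 0.9878/6.360 = 0.1553.

0.155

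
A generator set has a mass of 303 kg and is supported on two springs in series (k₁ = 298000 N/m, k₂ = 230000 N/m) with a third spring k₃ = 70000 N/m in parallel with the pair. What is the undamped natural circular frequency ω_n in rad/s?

25.7 rad/s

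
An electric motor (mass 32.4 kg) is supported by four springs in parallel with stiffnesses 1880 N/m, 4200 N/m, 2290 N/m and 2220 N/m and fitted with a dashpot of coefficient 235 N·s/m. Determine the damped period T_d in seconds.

Parallel springs add: k_eq = 1880 + 4200 + 2290 + 2220 = 10590 N/m.
ω_n = √(k_eq/m) = √(10590/32.4) = 18.08 rad/s.
Critical damping c_c = 2√(k_eq·m) = 2√(10590 × 32.4) = 1172 N·s/m, so ζ = c/c_c = 235/1172 = 0.2006.
ω_d = ω_n√(1 − ζ²) = 18.08 × √(1 − 0.0402) = 17.71 rad/s.
T_d = 2π/ω_d = 0.3548 s.

0.355 s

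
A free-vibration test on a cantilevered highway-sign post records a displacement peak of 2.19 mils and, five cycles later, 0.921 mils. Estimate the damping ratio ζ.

Logarithmic decrement δ = (1/n)·ln(x₀/x_n) = (1/5)·ln(2.19/0.921) = (1/5)·ln(2.378) = 0.1732.
ζ = δ/√(4π² + δ²) = 0.1732/√(39.48 + 0.0300) = 0.1732/6.286 = 0.02756.

0.0276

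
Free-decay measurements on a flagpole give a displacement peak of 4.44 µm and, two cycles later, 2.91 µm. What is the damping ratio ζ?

Logarithmic decrement δ = (1/n)·ln(x₀/x_n) = (1/2)·ln(4.44/2.91) = (1/2)·ln(1.526) = 0.2113.
ζ = δ/√(4π² + δ²) = 0.2113/√(39.48 + 0.0446) = 0.2113/6.287 = 0.03360.

0.0336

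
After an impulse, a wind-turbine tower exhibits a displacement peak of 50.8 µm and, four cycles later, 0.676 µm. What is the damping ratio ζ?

0.169

Logarithmic decrement δ = (1/n)·ln(x₀/x_n) = (1/4)·ln(50.8/0.676) = (1/4)·ln(75.15) = 1.080.
ζ = δ/√(4π² + δ²) = 1.080/√(39.48 + 1.17) = 1.080/6.375 = 0.1694.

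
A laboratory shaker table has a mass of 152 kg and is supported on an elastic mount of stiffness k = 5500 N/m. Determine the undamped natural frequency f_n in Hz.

0.957 Hz

ω_n = √(k/m) = √(5500/152) = √36.18 = 6.015 rad/s.
f_n = ω_n/(2π) = 6.015/6.283 = 0.9574 Hz.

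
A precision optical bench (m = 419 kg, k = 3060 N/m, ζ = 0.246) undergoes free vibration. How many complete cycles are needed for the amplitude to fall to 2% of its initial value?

Logarithmic decrement δ = 2πζ/√(1 − ζ²) = 2π × 0.2460/√(1 − 0.0605) = 1.595.
x_n/x₀ = e^(−nδ) ≤ 0.02; take ln: n ≥ ln(1/0.02)/δ = 3.912/1.595 = 2.453.
So 3 complete cycles are required.

3 cycles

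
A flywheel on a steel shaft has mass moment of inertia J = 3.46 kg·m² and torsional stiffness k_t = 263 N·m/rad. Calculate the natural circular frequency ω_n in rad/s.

8.72 rad/s

ω_n = √(k_t/J) = √(263/3.46) = √76.01 = 8.718 rad/s.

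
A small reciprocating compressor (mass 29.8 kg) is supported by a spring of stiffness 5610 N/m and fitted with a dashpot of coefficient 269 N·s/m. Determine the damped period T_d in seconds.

ω_n = √(k/m) = √(5610/29.8) = 13.72 rad/s.
Critical damping c_c = 2√(k·m) = 2√(5610 × 29.8) = 817.7 N·s/m, so ζ = c/c_c = 269/817.7 = 0.3290.
ω_d = ω_n√(1 − ζ²) = 13.72 × √(1 − 0.108) = 12.96 rad/s.
T_d = 2π/ω_d = 0.4849 s.

0.485 s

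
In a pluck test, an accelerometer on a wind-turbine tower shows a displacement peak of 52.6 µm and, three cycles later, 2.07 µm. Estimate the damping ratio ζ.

0.169

Logarithmic decrement δ = (1/n)·ln(x₀/x_n) = (1/3)·ln(52.6/2.07) = (1/3)·ln(25.41) = 1.078.
ζ = δ/√(4π² + δ²) = 1.078/√(39.48 + 1.16) = 1.078/6.375 = 0.1692.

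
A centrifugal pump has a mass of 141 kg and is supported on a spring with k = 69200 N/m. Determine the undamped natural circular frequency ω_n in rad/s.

ω_n = √(k/m) = √(69200/141) = √490.8 = 22.15 rad/s.

22.2 rad/s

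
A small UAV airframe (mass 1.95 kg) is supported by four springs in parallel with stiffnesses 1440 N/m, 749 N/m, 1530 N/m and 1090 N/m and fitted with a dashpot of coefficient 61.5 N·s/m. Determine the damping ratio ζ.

0.318

Parallel springs add: k_eq = 1440 + 749 + 1530 + 1090 = 4809 N/m.
ω_n = √(k_eq/m) = √(4809/1.95) = 49.66 rad/s.
Critical damping c_c = 2√(k_eq·m) = 2√(4809 × 1.95) = 193.7 N·s/m, so ζ = c/c_c = 61.5/193.7 = 0.3175.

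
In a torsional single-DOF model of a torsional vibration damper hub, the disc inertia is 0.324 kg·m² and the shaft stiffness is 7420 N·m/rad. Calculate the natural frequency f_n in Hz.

24.1 Hz

ω_n = √(k_t/J) = √(7420/0.324) = √22900 = 151.3 rad/s.
f_n = ω_n/(2π) = 151.3/6.283 = 24.09 Hz.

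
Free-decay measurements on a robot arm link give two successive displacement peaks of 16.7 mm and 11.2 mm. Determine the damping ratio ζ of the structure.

Logarithmic decrement δ = (1/n)·ln(x₀/x_n) = (1/1)·ln(16.7/11.2) = (1/1)·ln(1.491) = 0.3995.
ζ = δ/√(4π² + δ²) = 0.3995/√(39.48 + 0.160) = 0.3995/6.296 = 0.06345.

0.0635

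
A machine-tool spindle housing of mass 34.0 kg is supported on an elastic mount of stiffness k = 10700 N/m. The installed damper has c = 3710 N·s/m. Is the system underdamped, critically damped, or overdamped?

c_c = 2√(k·m) = 1206 N·s/m; ζ = c/c_c = 3710/1206 = 3.08.
Since ζ > 1 the system is overdamped.

overdamped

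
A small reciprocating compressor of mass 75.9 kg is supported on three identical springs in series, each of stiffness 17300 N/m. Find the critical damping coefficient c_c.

1320 N·s/m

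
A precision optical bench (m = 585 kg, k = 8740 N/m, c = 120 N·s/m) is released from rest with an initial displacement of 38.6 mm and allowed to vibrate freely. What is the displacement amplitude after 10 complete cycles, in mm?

7.28 mm

ζ = c/(2√(km)) = 120/(2√(8740 × 585)) = 120/4522 = 0.02653.
Logarithmic decrement δ = 2πζ/√(1 − ζ²) = 2π × 0.02653/√(1 − 0.000704) = 0.1668.
After n cycles, x_n/x₀ = e^(−nδ), so x_10 = 38.6 × e^(−10 × 0.1668) = 38.6 × 0.1887 = 7.282 mm.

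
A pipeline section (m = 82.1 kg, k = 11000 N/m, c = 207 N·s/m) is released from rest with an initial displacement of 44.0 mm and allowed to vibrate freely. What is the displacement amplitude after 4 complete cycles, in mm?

2.80 mm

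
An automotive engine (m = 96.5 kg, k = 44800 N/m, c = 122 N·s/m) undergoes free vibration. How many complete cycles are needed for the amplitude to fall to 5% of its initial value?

ζ = c/(2√(km)) = 122/(2√(44800 × 96.5)) = 122/4158 = 0.02934.
Logarithmic decrement δ = 2πζ/√(1 − ζ²) = 2π × 0.02934/√(1 − 0.000861) = 0.1844.
x_n/x₀ = e^(−nδ) ≤ 0.05; take ln: n ≥ ln(1/0.05)/δ = 2.996/0.1844 = 16.24.
So 17 complete cycles are required.

17 cycles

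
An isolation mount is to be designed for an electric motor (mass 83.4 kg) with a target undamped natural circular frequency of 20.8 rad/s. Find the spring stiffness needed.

k = m·ω_n² = 83.4 × 20.80² = 83.4 × 432.6 = 36080 N/m.

36100 N/m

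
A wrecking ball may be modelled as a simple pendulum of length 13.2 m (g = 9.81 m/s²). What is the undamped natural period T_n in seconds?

For a simple pendulum ω_n = √(g/L) = √(9.81/13.2) = √0.7432 = 0.8621 rad/s.
T_n = 2π/ω_n = 6.283/0.8621 = 7.288 s.

7.29 s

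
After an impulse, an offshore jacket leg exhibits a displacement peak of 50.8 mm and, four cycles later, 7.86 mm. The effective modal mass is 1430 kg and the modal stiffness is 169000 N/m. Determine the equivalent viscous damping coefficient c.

2300 N·s/m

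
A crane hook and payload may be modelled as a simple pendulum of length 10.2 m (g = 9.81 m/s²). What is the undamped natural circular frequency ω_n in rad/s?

For a simple pendulum ω_n = √(g/L) = √(9.81/10.2) = √0.9618 = 0.9807 rad/s.

0.981 rad/s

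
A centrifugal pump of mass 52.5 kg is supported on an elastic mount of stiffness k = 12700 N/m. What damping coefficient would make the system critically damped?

c_c = 2√(k·m) = 2√(12700 × 52.5) = 2 × 816.5 = 1633 N·s/m.

1630 N·s/m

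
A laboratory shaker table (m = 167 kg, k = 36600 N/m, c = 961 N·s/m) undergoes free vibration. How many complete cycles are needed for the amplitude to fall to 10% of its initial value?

ζ = c/(2√(km)) = 961/(2√(36600 × 167)) = 961/4945 = 0.1944.
Logarithmic decrement δ = 2πζ/√(1 − ζ²) = 2π × 0.1944/√(1 − 0.0378) = 1.245.
x_n/x₀ = e^(−nδ) ≤ 0.1; take ln: n ≥ ln(1/0.1)/δ = 2.303/1.245 = 1.850.
So 2 complete cycles are required.

2 cycles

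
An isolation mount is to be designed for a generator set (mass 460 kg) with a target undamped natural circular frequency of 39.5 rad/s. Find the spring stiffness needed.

718000 N/m

k = m·ω_n² = 460 × 39.50² = 460 × 1560 = 717700 N/m.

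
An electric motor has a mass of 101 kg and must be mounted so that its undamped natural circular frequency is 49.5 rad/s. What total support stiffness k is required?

k = m·ω_n² = 101 × 49.50² = 101 × 2450 = 247500 N/m.

247000 N/m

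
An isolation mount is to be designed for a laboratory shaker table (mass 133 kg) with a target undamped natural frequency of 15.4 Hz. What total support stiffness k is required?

1250000 N/m

ω_n = 2πf_n = 2π × 15.4 = 96.76 rad/s.
k = m·ω_n² = 133 × 96.76² = 133 × 9363 = 1245000 N/m.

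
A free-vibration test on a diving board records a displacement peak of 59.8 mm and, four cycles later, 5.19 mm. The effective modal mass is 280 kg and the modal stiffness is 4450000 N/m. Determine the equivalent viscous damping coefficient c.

6830 N·s/m

Logarithmic decrement δ = (1/n)·ln(x₀/x_n) = (1/4)·ln(59.8/5.19) = (1/4)·ln(11.52) = 0.6111.
ζ = δ/√(4π² + δ²) = 0.6111/√(39.48 + 0.373) = 0.6111/6.313 = 0.09680.
c = ζ · 2√(km) = 0.09680 × 2√(4450000 × 280) = 0.09680 × 70600 = 6834 N·s/m.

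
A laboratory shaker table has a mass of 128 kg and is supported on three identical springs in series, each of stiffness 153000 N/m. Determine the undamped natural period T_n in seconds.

Series springs: 1/k_eq = 3/153000, so k_eq = 153000/3 = 51000 N/m.
ω_n = √(k_eq/m) = √(51000/128) = √398.4 = 19.96 rad/s.
T_n = 2π/ω_n = 6.283/19.96 = 0.3148 s.

0.315 s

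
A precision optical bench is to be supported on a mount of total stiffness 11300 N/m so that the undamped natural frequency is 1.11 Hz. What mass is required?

232 kg

ω_n = 2πf_n = 2π × 1.11 = 6.974 rad/s.
m = k/ω_n² = 11300/6.974² = 11300/48.64 = 232.3 kg.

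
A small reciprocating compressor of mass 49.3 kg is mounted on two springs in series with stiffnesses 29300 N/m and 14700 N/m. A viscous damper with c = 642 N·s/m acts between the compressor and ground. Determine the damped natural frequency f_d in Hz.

Series springs: 1/k_eq = 1/29300 + 1/14700 = 0.0001022, so k_eq = 9789 N/m.
ω_n = √(k_eq/m) = √(9789/49.3) = 14.09 rad/s.
Critical damping c_c = 2√(k_eq·m) = 2√(9789 × 49.3) = 1389 N·s/m, so ζ = c/c_c = 642/1389 = 0.4621.
ω_d = ω_n√(1 − ζ²) = 14.09 × √(1 − 0.214) = 12.50 rad/s.
f_d = ω_d/(2π) = 1.989 Hz.

1.99 Hz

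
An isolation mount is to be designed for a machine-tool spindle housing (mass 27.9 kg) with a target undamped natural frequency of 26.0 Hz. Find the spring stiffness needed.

ω_n = 2πf_n = 2π × 26.0 = 163.4 rad/s.
k = m·ω_n² = 27.9 × 163.4² = 27.9 × 26690 = 744600 N/m.

745000 N/m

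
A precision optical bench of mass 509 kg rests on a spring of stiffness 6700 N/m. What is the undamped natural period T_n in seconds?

1.73 s

ω_n = √(k/m) = √(6700/509) = √13.16 = 3.628 rad/s.
T_n = 2π/ω_n = 6.283/3.628 = 1.732 s.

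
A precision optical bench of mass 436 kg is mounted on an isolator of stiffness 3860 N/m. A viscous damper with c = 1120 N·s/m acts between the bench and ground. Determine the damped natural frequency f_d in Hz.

0.427 Hz

ω_n = √(k/m) = √(3860/436) = 2.975 rad/s.
Critical damping c_c = 2√(k·m) = 2√(3860 × 436) = 2595 N·s/m, so ζ = c/c_c = 1120/2595 = 0.4317.
ω_d = ω_n√(1 − ζ²) = 2.975 × √(1 − 0.186) = 2.684 rad/s.
f_d = ω_d/(2π) = 0.4272 Hz.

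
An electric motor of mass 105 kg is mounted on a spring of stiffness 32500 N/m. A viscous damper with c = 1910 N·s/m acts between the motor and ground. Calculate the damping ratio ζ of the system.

ω_n = √(k/m) = √(32500/105) = 17.59 rad/s.
Critical damping c_c = 2√(k·m) = 2√(32500 × 105) = 3695 N·s/m, so ζ = c/c_c = 1910/3695 = 0.5170.

0.517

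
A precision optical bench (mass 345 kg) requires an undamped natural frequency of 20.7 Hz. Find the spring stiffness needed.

5840000 N/m

ω_n = 2πf_n = 2π × 20.7 = 130.1 rad/s.
k = m·ω_n² = 345 × 130.1² = 345 × 16920 = 5836000 N/m.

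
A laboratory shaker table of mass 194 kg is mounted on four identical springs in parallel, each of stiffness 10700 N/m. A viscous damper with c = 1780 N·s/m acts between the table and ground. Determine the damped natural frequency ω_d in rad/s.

Parallel springs add: k_eq = 4 × 10700 = 42800 N/m.
ω_n = √(k_eq/m) = √(42800/194) = 14.85 rad/s.
Critical damping c_c = 2√(k_eq·m) = 2√(42800 × 194) = 5763 N·s/m, so ζ = c/c_c = 1780/5763 = 0.3089.
ω_d = ω_n√(1 − ζ²) = 14.85 × √(1 − 0.0954) = 14.13 rad/s.

14.1 rad/s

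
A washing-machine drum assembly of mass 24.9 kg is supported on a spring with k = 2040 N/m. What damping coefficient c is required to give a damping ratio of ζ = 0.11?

c_c = 2√(k·m) = 2√(2040 × 24.9) = 450.8 N·s/m.
c = ζ·c_c = 0.11 × 450.8 = 49.58 N·s/m.

49.6 N·s/m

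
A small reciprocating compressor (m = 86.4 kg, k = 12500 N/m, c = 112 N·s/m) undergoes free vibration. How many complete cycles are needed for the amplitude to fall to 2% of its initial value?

ζ = c/(2√(km)) = 112/(2√(12500 × 86.4)) = 112/2078 = 0.05389.
Logarithmic decrement δ = 2πζ/√(1 − ζ²) = 2π × 0.05389/√(1 − 0.00290) = 0.3391.
x_n/x₀ = e^(−nδ) ≤ 0.02; take ln: n ≥ ln(1/0.02)/δ = 3.912/0.3391 = 11.54.
So 12 complete cycles are required.

12 cycles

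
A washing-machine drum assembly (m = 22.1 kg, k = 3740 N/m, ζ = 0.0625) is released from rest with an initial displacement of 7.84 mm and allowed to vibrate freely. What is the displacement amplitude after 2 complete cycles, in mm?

Logarithmic decrement δ = 2πζ/√(1 − ζ²) = 2π × 0.06250/√(1 − 0.00391) = 0.3935.
After n cycles, x_n/x₀ = e^(−nδ), so x_2 = 7.84 × e^(−2 × 0.3935) = 7.84 × 0.4552 = 3.569 mm.

3.57 mm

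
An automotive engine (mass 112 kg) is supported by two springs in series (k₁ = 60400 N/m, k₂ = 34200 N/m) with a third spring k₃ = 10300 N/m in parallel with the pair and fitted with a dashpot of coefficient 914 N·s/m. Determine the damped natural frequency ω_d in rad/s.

16.4 rad/s

Series pair: k_s = k₁k₂/(k₁+k₂) = (60400)(34200)/(60400 + 34200) = 21840 N/m. In parallel with k₃: k_eq = 21840 + 10300 = 32140 N/m.
ω_n = √(k_eq/m) = √(32140/112) = 16.94 rad/s.
Critical damping c_c = 2√(k_eq·m) = 2√(32140 × 112) = 3794 N·s/m, so ζ = c/c_c = 914/3794 = 0.2409.
ω_d = ω_n√(1 − ζ²) = 16.94 × √(1 − 0.0580) = 16.44 rad/s.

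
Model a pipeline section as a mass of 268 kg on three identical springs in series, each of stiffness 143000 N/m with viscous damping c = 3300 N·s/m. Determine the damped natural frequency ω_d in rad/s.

11.8 rad/s

Series springs: 1/k_eq = 3/143000, so k_eq = 143000/3 = 47670 N/m.
ω_n = √(k_eq/m) = √(47670/268) = 13.34 rad/s.
Critical damping c_c = 2√(k_eq·m) = 2√(47670 × 268) = 7148 N·s/m, so ζ = c/c_c = 3300/7148 = 0.4616.
ω_d = ω_n√(1 − ζ²) = 13.34 × √(1 − 0.213) = 11.83 rad/s.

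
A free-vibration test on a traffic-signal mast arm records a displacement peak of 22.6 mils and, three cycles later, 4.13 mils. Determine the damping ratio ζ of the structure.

Logarithmic decrement δ = (1/n)·ln(x₀/x_n) = (1/3)·ln(22.6/4.13) = (1/3)·ln(5.472) = 0.5666.
ζ = δ/√(4π² + δ²) = 0.5666/√(39.48 + 0.321) = 0.5666/6.309 = 0.08981.

0.0898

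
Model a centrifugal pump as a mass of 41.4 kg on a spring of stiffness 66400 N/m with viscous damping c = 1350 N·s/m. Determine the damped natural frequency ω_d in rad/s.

ω_n = √(k/m) = √(66400/41.4) = 40.05 rad/s.
Critical damping c_c = 2√(k·m) = 2√(66400 × 41.4) = 3316 N·s/m, so ζ = c/c_c = 1350/3316 = 0.4071.
ω_d = ω_n√(1 − ζ²) = 40.05 × √(1 − 0.166) = 36.58 rad/s.

36.6 rad/s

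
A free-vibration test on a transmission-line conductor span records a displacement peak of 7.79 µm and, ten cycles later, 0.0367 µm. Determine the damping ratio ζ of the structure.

0.0850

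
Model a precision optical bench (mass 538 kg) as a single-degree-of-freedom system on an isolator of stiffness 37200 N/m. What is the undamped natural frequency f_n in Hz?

ω_n = √(k/m) = √(37200/538) = √69.14 = 8.315 rad/s.
f_n = ω_n/(2π) = 8.315/6.283 = 1.323 Hz.

1.32 Hz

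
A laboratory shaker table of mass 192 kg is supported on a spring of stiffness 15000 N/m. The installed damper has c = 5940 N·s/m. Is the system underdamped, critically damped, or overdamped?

c_c = 2√(k·m) = 3394 N·s/m; ζ = c/c_c = 5940/3394 = 1.75.
Since ζ > 1 the system is overdamped.

overdamped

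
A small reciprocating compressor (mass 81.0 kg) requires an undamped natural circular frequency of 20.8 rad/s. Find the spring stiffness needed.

k = m·ω_n² = 81.0 × 20.80² = 81.0 × 432.6 = 35040 N/m.

35000 N/m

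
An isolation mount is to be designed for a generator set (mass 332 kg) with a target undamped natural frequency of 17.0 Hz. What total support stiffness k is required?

3790000 N/m

ω_n = 2πf_n = 2π × 17.0 = 106.8 rad/s.
k = m·ω_n² = 332 × 106.8² = 332 × 11410 = 3788000 N/m.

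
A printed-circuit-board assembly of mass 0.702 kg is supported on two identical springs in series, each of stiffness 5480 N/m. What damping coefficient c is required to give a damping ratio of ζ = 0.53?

46.5 N·s/m

Series springs: 1/k_eq = 2/5480, so k_eq = 5480/2 = 2740 N/m.
c_c = 2√(k_eq·m) = 2√(2740 × 0.702) = 87.71 N·s/m.
c = ζ·c_c = 0.53 × 87.71 = 46.49 N·s/m.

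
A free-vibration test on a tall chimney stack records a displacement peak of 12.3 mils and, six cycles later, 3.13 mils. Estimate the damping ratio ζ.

0.0363

Logarithmic decrement δ = (1/n)·ln(x₀/x_n) = (1/6)·ln(12.3/3.13) = (1/6)·ln(3.930) = 0.2281.
ζ = δ/√(4π² + δ²) = 0.2281/√(39.48 + 0.0520) = 0.2281/6.287 = 0.03628.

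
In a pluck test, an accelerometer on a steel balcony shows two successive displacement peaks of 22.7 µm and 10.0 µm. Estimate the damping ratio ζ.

0.129

Logarithmic decrement δ = (1/n)·ln(x₀/x_n) = (1/1)·ln(22.7/10.0) = (1/1)·ln(2.270) = 0.8198.
ζ = δ/√(4π² + δ²) = 0.8198/√(39.48 + 0.672) = 0.8198/6.336 = 0.1294.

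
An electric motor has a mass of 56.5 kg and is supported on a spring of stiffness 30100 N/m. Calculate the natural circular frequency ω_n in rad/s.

ω_n = √(k/m) = √(30100/56.5) = √532.7 = 23.08 rad/s.

23.1 rad/s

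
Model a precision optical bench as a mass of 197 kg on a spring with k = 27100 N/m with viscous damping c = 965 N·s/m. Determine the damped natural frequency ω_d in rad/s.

11.5 rad/s

ω_n = √(k/m) = √(27100/197) = 11.73 rad/s.
Critical damping c_c = 2√(k·m) = 2√(27100 × 197) = 4621 N·s/m, so ζ = c/c_c = 965/4621 = 0.2088.
ω_d = ω_n√(1 − ζ²) = 11.73 × √(1 − 0.0436) = 11.47 rad/s.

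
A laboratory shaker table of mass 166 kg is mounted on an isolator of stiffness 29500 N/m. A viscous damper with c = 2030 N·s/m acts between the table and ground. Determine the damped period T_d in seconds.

0.530 s

ω_n = √(k/m) = √(29500/166) = 13.33 rad/s.
Critical damping c_c = 2√(k·m) = 2√(29500 × 166) = 4426 N·s/m, so ζ = c/c_c = 2030/4426 = 0.4587.
ω_d = ω_n√(1 − ζ²) = 13.33 × √(1 − 0.210) = 11.85 rad/s.
T_d = 2π/ω_d = 0.5304 s.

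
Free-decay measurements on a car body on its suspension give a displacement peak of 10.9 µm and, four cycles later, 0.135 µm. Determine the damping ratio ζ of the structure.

0.172

Logarithmic decrement δ = (1/n)·ln(x₀/x_n) = (1/4)·ln(10.9/0.135) = (1/4)·ln(80.74) = 1.098.
ζ = δ/√(4π² + δ²) = 1.098/√(39.48 + 1.21) = 1.098/6.378 = 0.1721.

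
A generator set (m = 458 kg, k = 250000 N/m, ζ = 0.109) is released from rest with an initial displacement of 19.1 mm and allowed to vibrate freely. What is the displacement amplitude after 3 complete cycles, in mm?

Logarithmic decrement δ = 2πζ/√(1 − ζ²) = 2π × 0.1090/√(1 − 0.0119) = 0.6890.
After n cycles, x_n/x₀ = e^(−nδ), so x_3 = 19.1 × e^(−3 × 0.6890) = 19.1 × 0.1266 = 2.418 mm.

2.42 mm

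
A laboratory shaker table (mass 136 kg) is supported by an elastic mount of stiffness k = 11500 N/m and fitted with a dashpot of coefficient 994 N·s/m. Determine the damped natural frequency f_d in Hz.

ω_n = √(k/m) = √(11500/136) = 9.196 rad/s.
Critical damping c_c = 2√(k·m) = 2√(11500 × 136) = 2501 N·s/m, so ζ = c/c_c = 994/2501 = 0.3974.
ω_d = ω_n√(1 − ζ²) = 9.196 × √(1 − 0.158) = 8.438 rad/s.
f_d = ω_d/(2π) = 1.343 Hz.

1.34 Hz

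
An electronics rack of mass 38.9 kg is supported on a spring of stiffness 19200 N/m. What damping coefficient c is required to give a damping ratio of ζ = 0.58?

1000 N·s/m

c_c = 2√(k·m) = 2√(19200 × 38.9) = 1728 N·s/m.
c = ζ·c_c = 0.58 × 1728 = 1002 N·s/m.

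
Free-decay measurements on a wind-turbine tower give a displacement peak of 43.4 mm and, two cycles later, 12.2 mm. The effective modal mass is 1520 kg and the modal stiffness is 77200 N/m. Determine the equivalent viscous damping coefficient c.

Logarithmic decrement δ = (1/n)·ln(x₀/x_n) = (1/2)·ln(43.4/12.2) = (1/2)·ln(3.557) = 0.6345.
ζ = δ/√(4π² + δ²) = 0.6345/√(39.48 + 0.403) = 0.6345/6.315 = 0.1005.
c = ζ · 2√(km) = 0.1005 × 2√(77200 × 1520) = 0.1005 × 21670 = 2177 N·s/m.

2180 N·s/m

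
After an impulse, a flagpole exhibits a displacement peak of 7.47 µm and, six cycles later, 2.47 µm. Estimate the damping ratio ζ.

0.0293

Logarithmic decrement δ = (1/n)·ln(x₀/x_n) = (1/6)·ln(7.47/2.47) = (1/6)·ln(3.024) = 0.1844.
ζ = δ/√(4π² + δ²) = 0.1844/√(39.48 + 0.0340) = 0.1844/6.286 = 0.02934.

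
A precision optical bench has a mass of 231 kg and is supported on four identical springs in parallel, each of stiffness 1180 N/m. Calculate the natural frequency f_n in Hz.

0.719 Hz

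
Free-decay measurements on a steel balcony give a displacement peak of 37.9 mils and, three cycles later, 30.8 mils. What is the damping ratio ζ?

0.0110

Logarithmic decrement δ = (1/n)·ln(x₀/x_n) = (1/3)·ln(37.9/30.8) = (1/3)·ln(1.231) = 0.06915.
ζ = δ/√(4π² + δ²) = 0.06915/√(39.48 + 0.00478) = 0.06915/6.284 = 0.01100.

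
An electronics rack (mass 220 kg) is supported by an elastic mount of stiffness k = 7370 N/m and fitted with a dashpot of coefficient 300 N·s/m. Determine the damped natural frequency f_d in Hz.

0.915 Hz

ω_n = √(k/m) = √(7370/220) = 5.788 rad/s.
Critical damping c_c = 2√(k·m) = 2√(7370 × 220) = 2547 N·s/m, so ζ = c/c_c = 300/2547 = 0.1178.
ω_d = ω_n√(1 − ζ²) = 5.788 × √(1 − 0.0139) = 5.748 rad/s.
f_d = ω_d/(2π) = 0.9148 Hz.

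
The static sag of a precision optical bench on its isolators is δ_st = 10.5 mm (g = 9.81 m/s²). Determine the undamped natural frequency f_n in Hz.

4.86 Hz

ω_n = √(g/δ_st) = √(9.81/0.0105) = √934.3 = 30.57 rad/s.
f_n = ω_n/(2π) = 30.57/6.283 = 4.865 Hz.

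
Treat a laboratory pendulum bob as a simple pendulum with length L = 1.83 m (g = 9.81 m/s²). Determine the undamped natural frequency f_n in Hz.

0.368 Hz

For a simple pendulum ω_n = √(g/L) = √(9.81/1.83) = √5.361 = 2.315 rad/s.
f_n = ω_n/(2π) = 2.315/6.283 = 0.3685 Hz.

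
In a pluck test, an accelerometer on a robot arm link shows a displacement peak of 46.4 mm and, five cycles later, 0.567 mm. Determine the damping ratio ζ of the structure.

Logarithmic decrement δ = (1/n)·ln(x₀/x_n) = (1/5)·ln(46.4/0.567) = (1/5)·ln(81.83) = 0.8809.
ζ = δ/√(4π² + δ²) = 0.8809/√(39.48 + 0.776) = 0.8809/6.345 = 0.1388.

0.139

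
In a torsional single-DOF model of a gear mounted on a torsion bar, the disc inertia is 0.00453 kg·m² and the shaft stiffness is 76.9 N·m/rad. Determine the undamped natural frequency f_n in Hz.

ω_n = √(k_t/J) = √(76.9/0.00453) = √16980 = 130.3 rad/s.
f_n = ω_n/(2π) = 130.3/6.283 = 20.74 Hz.

20.7 Hz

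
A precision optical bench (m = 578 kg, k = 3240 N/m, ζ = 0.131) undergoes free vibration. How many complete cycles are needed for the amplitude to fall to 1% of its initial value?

Logarithmic decrement δ = 2πζ/√(1 − ζ²) = 2π × 0.1310/√(1 − 0.0172) = 0.8303.
x_n/x₀ = e^(−nδ) ≤ 0.01; take ln: n ≥ ln(1/0.01)/δ = 4.605/0.8303 = 5.547.
So 6 complete cycles are required.

6 cycles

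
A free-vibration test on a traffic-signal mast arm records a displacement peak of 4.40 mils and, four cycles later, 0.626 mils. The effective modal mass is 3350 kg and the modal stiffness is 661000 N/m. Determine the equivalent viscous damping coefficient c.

Logarithmic decrement δ = (1/n)·ln(x₀/x_n) = (1/4)·ln(4.40/0.626) = (1/4)·ln(7.029) = 0.4875.
ζ = δ/√(4π² + δ²) = 0.4875/√(39.48 + 0.238) = 0.4875/6.302 = 0.07736.
c = ζ · 2√(km) = 0.07736 × 2√(661000 × 3350) = 0.07736 × 94110 = 7280 N·s/m.

7280 N·s/m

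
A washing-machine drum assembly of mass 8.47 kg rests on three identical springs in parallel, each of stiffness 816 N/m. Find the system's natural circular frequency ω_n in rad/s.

Parallel springs add: k_eq = 3 × 816 = 2448 N/m.
ω_n = √(k_eq/m) = √(2448/8.47) = √289.0 = 17.00 rad/s.

17.0 rad/s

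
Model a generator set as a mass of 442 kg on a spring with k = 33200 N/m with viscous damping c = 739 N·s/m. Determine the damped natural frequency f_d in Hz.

1.37 Hz

ω_n = √(k/m) = √(33200/442) = 8.667 rad/s.
Critical damping c_c = 2√(k·m) = 2√(33200 × 442) = 7661 N·s/m, so ζ = c/c_c = 739/7661 = 0.09646.
ω_d = ω_n√(1 − ζ²) = 8.667 × √(1 − 0.00930) = 8.626 rad/s.
f_d = ω_d/(2π) = 1.373 Hz.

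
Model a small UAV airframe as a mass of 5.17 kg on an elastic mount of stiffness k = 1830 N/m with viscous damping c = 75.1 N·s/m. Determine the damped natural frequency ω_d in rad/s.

17.4 rad/s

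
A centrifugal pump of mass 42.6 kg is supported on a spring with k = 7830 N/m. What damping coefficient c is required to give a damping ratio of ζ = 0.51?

c_c = 2√(k·m) = 2√(7830 × 42.6) = 1155 N·s/m.
c = ζ·c_c = 0.51 × 1155 = 589.1 N·s/m.

589 N·s/m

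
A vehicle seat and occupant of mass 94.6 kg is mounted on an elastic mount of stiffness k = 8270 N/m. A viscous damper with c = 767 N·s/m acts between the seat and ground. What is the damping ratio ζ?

ω_n = √(k/m) = √(8270/94.6) = 9.350 rad/s.
Critical damping c_c = 2√(k·m) = 2√(8270 × 94.6) = 1769 N·s/m, so ζ = c/c_c = 767/1769 = 0.4336.

0.434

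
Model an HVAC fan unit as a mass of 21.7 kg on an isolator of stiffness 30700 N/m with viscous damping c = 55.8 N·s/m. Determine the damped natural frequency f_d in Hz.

ω_n = √(k/m) = √(30700/21.7) = 37.61 rad/s.
Critical damping c_c = 2√(k·m) = 2√(30700 × 21.7) = 1632 N·s/m, so ζ = c/c_c = 55.8/1632 = 0.03418.
ω_d = ω_n√(1 − ζ²) = 37.61 × √(1 − 0.00117) = 37.59 rad/s.
f_d = ω_d/(2π) = 5.983 Hz.

5.98 Hz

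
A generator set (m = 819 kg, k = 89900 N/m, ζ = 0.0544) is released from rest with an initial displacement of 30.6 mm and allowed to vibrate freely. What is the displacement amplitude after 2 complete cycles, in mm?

Logarithmic decrement δ = 2πζ/√(1 − ζ²) = 2π × 0.05440/√(1 − 0.00296) = 0.3423.
After n cycles, x_n/x₀ = e^(−nδ), so x_2 = 30.6 × e^(−2 × 0.3423) = 30.6 × 0.5043 = 15.43 mm.

15.4 mm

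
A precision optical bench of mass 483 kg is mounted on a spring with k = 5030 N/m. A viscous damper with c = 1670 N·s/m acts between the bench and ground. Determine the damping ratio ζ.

0.536

ω_n = √(k/m) = √(5030/483) = 3.227 rad/s.
Critical damping c_c = 2√(k·m) = 2√(5030 × 483) = 3117 N·s/m, so ζ = c/c_c = 1670/3117 = 0.5357.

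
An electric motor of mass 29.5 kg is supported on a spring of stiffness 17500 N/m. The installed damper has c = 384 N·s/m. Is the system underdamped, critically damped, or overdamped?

underdamped

c_c = 2√(k·m) = 1437 N·s/m; ζ = c/c_c = 384/1437 = 0.267.
Since ζ < 1 the system is underdamped.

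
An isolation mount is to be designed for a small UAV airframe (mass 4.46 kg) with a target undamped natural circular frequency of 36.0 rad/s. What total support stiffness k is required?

k = m·ω_n² = 4.46 × 36.00² = 4.46 × 1296 = 5780 N/m.

5780 N/m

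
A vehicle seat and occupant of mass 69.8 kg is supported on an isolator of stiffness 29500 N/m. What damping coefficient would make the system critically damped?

c_c = 2√(k·m) = 2√(29500 × 69.8) = 2 × 1435 = 2870 N·s/m.

2870 N·s/m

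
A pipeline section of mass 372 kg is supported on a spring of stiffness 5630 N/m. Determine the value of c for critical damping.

c_c = 2√(k·m) = 2√(5630 × 372) = 2 × 1447 = 2894 N·s/m.

2890 N·s/m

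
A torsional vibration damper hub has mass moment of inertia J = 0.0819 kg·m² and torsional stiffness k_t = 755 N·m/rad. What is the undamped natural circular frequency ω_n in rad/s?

96.0 rad/s

ω_n = √(k_t/J) = √(755/0.0819) = √9219 = 96.01 rad/s.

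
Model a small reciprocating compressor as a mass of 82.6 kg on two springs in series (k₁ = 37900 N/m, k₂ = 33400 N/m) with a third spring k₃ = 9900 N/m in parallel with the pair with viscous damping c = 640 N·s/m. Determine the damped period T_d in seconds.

0.351 s

Series pair: k_s = k₁k₂/(k₁+k₂) = (37900)(33400)/(37900 + 33400) = 17750 N/m. In parallel with k₃: k_eq = 17750 + 9900 = 27650 N/m.
ω_n = √(k_eq/m) = √(27650/82.6) = 18.30 rad/s.
Critical damping c_c = 2√(k_eq·m) = 2√(27650 × 82.6) = 3023 N·s/m, so ζ = c/c_c = 640/3023 = 0.2117.
ω_d = ω_n√(1 − ζ²) = 18.30 × √(1 − 0.0448) = 17.88 rad/s.
T_d = 2π/ω_d = 0.3514 s.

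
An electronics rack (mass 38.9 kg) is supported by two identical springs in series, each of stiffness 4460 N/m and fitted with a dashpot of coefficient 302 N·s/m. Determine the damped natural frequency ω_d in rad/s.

Series springs: 1/k_eq = 2/4460, so k_eq = 4460/2 = 2230 N/m.
ω_n = √(k_eq/m) = √(2230/38.9) = 7.571 rad/s.
Critical damping c_c = 2√(k_eq·m) = 2√(2230 × 38.9) = 589.1 N·s/m, so ζ = c/c_c = 302/589.1 = 0.5127.
ω_d = ω_n√(1 − ζ²) = 7.571 × √(1 − 0.263) = 6.501 rad/s.

6.50 rad/s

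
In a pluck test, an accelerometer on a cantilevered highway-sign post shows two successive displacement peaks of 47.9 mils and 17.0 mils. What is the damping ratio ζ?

0.163

Logarithmic decrement δ = (1/n)·ln(x₀/x_n) = (1/1)·ln(47.9/17.0) = (1/1)·ln(2.818) = 1.036.
ζ = δ/√(4π² + δ²) = 1.036/√(39.48 + 1.07) = 1.036/6.368 = 0.1627.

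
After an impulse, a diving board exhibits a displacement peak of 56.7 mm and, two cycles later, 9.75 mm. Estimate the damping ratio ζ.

0.139

Logarithmic decrement δ = (1/n)·ln(x₀/x_n) = (1/2)·ln(56.7/9.75) = (1/2)·ln(5.815) = 0.8803.
ζ = δ/√(4π² + δ²) = 0.8803/√(39.48 + 0.775) = 0.8803/6.345 = 0.1387.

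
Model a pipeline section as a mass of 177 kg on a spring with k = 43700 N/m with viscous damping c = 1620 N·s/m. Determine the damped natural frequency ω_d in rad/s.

15.0 rad/s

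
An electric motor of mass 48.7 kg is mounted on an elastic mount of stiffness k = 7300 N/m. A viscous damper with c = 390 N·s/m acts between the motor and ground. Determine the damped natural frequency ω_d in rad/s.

ω_n = √(k/m) = √(7300/48.7) = 12.24 rad/s.
Critical damping c_c = 2√(k·m) = 2√(7300 × 48.7) = 1192 N·s/m, so ζ = c/c_c = 390/1192 = 0.3270.
ω_d = ω_n√(1 − ζ²) = 12.24 × √(1 − 0.107) = 11.57 rad/s.

11.6 rad/s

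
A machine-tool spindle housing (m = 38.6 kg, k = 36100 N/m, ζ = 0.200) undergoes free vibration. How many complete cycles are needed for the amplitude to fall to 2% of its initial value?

4 cycles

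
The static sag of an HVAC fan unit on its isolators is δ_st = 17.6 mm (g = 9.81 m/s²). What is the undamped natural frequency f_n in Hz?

3.76 Hz

ω_n = √(g/δ_st) = √(9.81/0.0176) = √557.4 = 23.61 rad/s.
f_n = ω_n/(2π) = 23.61/6.283 = 3.757 Hz.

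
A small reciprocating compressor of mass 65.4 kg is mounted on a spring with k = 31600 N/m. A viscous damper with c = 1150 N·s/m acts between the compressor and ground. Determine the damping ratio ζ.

ω_n = √(k/m) = √(31600/65.4) = 21.98 rad/s.
Critical damping c_c = 2√(k·m) = 2√(31600 × 65.4) = 2875 N·s/m, so ζ = c/c_c = 1150/2875 = 0.4000.

0.400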